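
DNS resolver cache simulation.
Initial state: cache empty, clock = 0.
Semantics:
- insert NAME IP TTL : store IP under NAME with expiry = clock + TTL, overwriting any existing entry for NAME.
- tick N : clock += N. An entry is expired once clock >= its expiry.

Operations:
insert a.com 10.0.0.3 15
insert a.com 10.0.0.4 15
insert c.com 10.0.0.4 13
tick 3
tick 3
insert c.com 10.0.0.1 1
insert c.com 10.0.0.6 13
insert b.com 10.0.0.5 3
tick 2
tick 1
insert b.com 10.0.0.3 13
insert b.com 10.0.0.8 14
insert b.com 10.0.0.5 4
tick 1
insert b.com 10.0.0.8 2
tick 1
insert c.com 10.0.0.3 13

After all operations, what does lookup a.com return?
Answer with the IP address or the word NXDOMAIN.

Op 1: insert a.com -> 10.0.0.3 (expiry=0+15=15). clock=0
Op 2: insert a.com -> 10.0.0.4 (expiry=0+15=15). clock=0
Op 3: insert c.com -> 10.0.0.4 (expiry=0+13=13). clock=0
Op 4: tick 3 -> clock=3.
Op 5: tick 3 -> clock=6.
Op 6: insert c.com -> 10.0.0.1 (expiry=6+1=7). clock=6
Op 7: insert c.com -> 10.0.0.6 (expiry=6+13=19). clock=6
Op 8: insert b.com -> 10.0.0.5 (expiry=6+3=9). clock=6
Op 9: tick 2 -> clock=8.
Op 10: tick 1 -> clock=9. purged={b.com}
Op 11: insert b.com -> 10.0.0.3 (expiry=9+13=22). clock=9
Op 12: insert b.com -> 10.0.0.8 (expiry=9+14=23). clock=9
Op 13: insert b.com -> 10.0.0.5 (expiry=9+4=13). clock=9
Op 14: tick 1 -> clock=10.
Op 15: insert b.com -> 10.0.0.8 (expiry=10+2=12). clock=10
Op 16: tick 1 -> clock=11.
Op 17: insert c.com -> 10.0.0.3 (expiry=11+13=24). clock=11
lookup a.com: present, ip=10.0.0.4 expiry=15 > clock=11

Answer: 10.0.0.4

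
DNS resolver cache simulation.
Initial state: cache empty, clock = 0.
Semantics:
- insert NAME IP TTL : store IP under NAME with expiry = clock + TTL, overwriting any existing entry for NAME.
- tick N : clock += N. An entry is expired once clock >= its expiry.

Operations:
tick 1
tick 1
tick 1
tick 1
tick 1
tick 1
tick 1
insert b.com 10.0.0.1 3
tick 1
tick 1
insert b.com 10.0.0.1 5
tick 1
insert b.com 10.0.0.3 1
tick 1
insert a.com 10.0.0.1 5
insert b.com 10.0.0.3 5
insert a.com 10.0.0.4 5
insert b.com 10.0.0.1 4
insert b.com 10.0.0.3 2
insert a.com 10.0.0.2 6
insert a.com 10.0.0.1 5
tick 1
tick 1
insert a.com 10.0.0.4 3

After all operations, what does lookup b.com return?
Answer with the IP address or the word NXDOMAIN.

Answer: NXDOMAIN

Derivation:
Op 1: tick 1 -> clock=1.
Op 2: tick 1 -> clock=2.
Op 3: tick 1 -> clock=3.
Op 4: tick 1 -> clock=4.
Op 5: tick 1 -> clock=5.
Op 6: tick 1 -> clock=6.
Op 7: tick 1 -> clock=7.
Op 8: insert b.com -> 10.0.0.1 (expiry=7+3=10). clock=7
Op 9: tick 1 -> clock=8.
Op 10: tick 1 -> clock=9.
Op 11: insert b.com -> 10.0.0.1 (expiry=9+5=14). clock=9
Op 12: tick 1 -> clock=10.
Op 13: insert b.com -> 10.0.0.3 (expiry=10+1=11). clock=10
Op 14: tick 1 -> clock=11. purged={b.com}
Op 15: insert a.com -> 10.0.0.1 (expiry=11+5=16). clock=11
Op 16: insert b.com -> 10.0.0.3 (expiry=11+5=16). clock=11
Op 17: insert a.com -> 10.0.0.4 (expiry=11+5=16). clock=11
Op 18: insert b.com -> 10.0.0.1 (expiry=11+4=15). clock=11
Op 19: insert b.com -> 10.0.0.3 (expiry=11+2=13). clock=11
Op 20: insert a.com -> 10.0.0.2 (expiry=11+6=17). clock=11
Op 21: insert a.com -> 10.0.0.1 (expiry=11+5=16). clock=11
Op 22: tick 1 -> clock=12.
Op 23: tick 1 -> clock=13. purged={b.com}
Op 24: insert a.com -> 10.0.0.4 (expiry=13+3=16). clock=13
lookup b.com: not in cache (expired or never inserted)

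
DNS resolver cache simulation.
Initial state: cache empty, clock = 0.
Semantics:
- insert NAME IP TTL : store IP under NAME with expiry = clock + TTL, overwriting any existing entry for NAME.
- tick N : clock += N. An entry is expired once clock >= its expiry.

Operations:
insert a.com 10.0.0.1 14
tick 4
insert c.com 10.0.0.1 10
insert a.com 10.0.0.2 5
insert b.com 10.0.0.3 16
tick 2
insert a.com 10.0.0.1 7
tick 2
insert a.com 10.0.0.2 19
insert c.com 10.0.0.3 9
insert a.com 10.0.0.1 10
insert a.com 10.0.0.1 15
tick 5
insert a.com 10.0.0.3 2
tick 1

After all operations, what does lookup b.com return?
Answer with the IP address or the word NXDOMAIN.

Op 1: insert a.com -> 10.0.0.1 (expiry=0+14=14). clock=0
Op 2: tick 4 -> clock=4.
Op 3: insert c.com -> 10.0.0.1 (expiry=4+10=14). clock=4
Op 4: insert a.com -> 10.0.0.2 (expiry=4+5=9). clock=4
Op 5: insert b.com -> 10.0.0.3 (expiry=4+16=20). clock=4
Op 6: tick 2 -> clock=6.
Op 7: insert a.com -> 10.0.0.1 (expiry=6+7=13). clock=6
Op 8: tick 2 -> clock=8.
Op 9: insert a.com -> 10.0.0.2 (expiry=8+19=27). clock=8
Op 10: insert c.com -> 10.0.0.3 (expiry=8+9=17). clock=8
Op 11: insert a.com -> 10.0.0.1 (expiry=8+10=18). clock=8
Op 12: insert a.com -> 10.0.0.1 (expiry=8+15=23). clock=8
Op 13: tick 5 -> clock=13.
Op 14: insert a.com -> 10.0.0.3 (expiry=13+2=15). clock=13
Op 15: tick 1 -> clock=14.
lookup b.com: present, ip=10.0.0.3 expiry=20 > clock=14

Answer: 10.0.0.3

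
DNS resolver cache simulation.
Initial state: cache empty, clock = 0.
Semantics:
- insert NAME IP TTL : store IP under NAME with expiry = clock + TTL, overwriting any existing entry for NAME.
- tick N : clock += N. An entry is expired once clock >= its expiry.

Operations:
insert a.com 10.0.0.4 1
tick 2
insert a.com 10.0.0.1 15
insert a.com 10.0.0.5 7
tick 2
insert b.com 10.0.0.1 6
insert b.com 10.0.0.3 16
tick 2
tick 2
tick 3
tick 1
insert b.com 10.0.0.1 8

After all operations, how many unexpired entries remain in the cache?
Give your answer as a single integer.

Op 1: insert a.com -> 10.0.0.4 (expiry=0+1=1). clock=0
Op 2: tick 2 -> clock=2. purged={a.com}
Op 3: insert a.com -> 10.0.0.1 (expiry=2+15=17). clock=2
Op 4: insert a.com -> 10.0.0.5 (expiry=2+7=9). clock=2
Op 5: tick 2 -> clock=4.
Op 6: insert b.com -> 10.0.0.1 (expiry=4+6=10). clock=4
Op 7: insert b.com -> 10.0.0.3 (expiry=4+16=20). clock=4
Op 8: tick 2 -> clock=6.
Op 9: tick 2 -> clock=8.
Op 10: tick 3 -> clock=11. purged={a.com}
Op 11: tick 1 -> clock=12.
Op 12: insert b.com -> 10.0.0.1 (expiry=12+8=20). clock=12
Final cache (unexpired): {b.com} -> size=1

Answer: 1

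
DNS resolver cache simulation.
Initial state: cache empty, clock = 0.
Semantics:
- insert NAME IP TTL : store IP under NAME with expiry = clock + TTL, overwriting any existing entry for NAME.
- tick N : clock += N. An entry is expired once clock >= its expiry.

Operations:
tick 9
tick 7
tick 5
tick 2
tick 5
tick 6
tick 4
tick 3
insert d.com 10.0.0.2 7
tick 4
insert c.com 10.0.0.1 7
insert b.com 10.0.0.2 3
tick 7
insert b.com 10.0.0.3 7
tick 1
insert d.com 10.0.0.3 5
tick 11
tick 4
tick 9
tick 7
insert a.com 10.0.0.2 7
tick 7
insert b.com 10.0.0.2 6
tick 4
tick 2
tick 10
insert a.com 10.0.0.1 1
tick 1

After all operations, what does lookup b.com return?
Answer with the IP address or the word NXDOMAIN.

Op 1: tick 9 -> clock=9.
Op 2: tick 7 -> clock=16.
Op 3: tick 5 -> clock=21.
Op 4: tick 2 -> clock=23.
Op 5: tick 5 -> clock=28.
Op 6: tick 6 -> clock=34.
Op 7: tick 4 -> clock=38.
Op 8: tick 3 -> clock=41.
Op 9: insert d.com -> 10.0.0.2 (expiry=41+7=48). clock=41
Op 10: tick 4 -> clock=45.
Op 11: insert c.com -> 10.0.0.1 (expiry=45+7=52). clock=45
Op 12: insert b.com -> 10.0.0.2 (expiry=45+3=48). clock=45
Op 13: tick 7 -> clock=52. purged={b.com,c.com,d.com}
Op 14: insert b.com -> 10.0.0.3 (expiry=52+7=59). clock=52
Op 15: tick 1 -> clock=53.
Op 16: insert d.com -> 10.0.0.3 (expiry=53+5=58). clock=53
Op 17: tick 11 -> clock=64. purged={b.com,d.com}
Op 18: tick 4 -> clock=68.
Op 19: tick 9 -> clock=77.
Op 20: tick 7 -> clock=84.
Op 21: insert a.com -> 10.0.0.2 (expiry=84+7=91). clock=84
Op 22: tick 7 -> clock=91. purged={a.com}
Op 23: insert b.com -> 10.0.0.2 (expiry=91+6=97). clock=91
Op 24: tick 4 -> clock=95.
Op 25: tick 2 -> clock=97. purged={b.com}
Op 26: tick 10 -> clock=107.
Op 27: insert a.com -> 10.0.0.1 (expiry=107+1=108). clock=107
Op 28: tick 1 -> clock=108. purged={a.com}
lookup b.com: not in cache (expired or never inserted)

Answer: NXDOMAIN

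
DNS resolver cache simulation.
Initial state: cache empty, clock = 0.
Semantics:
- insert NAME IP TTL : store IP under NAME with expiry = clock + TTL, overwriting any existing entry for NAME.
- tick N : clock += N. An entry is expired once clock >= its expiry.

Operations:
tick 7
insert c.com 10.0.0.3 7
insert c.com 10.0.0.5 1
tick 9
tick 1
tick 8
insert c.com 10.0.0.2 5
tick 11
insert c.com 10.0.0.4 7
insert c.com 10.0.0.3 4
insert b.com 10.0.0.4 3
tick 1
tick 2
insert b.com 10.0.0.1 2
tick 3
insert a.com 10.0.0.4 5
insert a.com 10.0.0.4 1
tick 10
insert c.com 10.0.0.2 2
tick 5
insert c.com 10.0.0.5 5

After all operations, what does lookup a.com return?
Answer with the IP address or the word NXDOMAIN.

Answer: NXDOMAIN

Derivation:
Op 1: tick 7 -> clock=7.
Op 2: insert c.com -> 10.0.0.3 (expiry=7+7=14). clock=7
Op 3: insert c.com -> 10.0.0.5 (expiry=7+1=8). clock=7
Op 4: tick 9 -> clock=16. purged={c.com}
Op 5: tick 1 -> clock=17.
Op 6: tick 8 -> clock=25.
Op 7: insert c.com -> 10.0.0.2 (expiry=25+5=30). clock=25
Op 8: tick 11 -> clock=36. purged={c.com}
Op 9: insert c.com -> 10.0.0.4 (expiry=36+7=43). clock=36
Op 10: insert c.com -> 10.0.0.3 (expiry=36+4=40). clock=36
Op 11: insert b.com -> 10.0.0.4 (expiry=36+3=39). clock=36
Op 12: tick 1 -> clock=37.
Op 13: tick 2 -> clock=39. purged={b.com}
Op 14: insert b.com -> 10.0.0.1 (expiry=39+2=41). clock=39
Op 15: tick 3 -> clock=42. purged={b.com,c.com}
Op 16: insert a.com -> 10.0.0.4 (expiry=42+5=47). clock=42
Op 17: insert a.com -> 10.0.0.4 (expiry=42+1=43). clock=42
Op 18: tick 10 -> clock=52. purged={a.com}
Op 19: insert c.com -> 10.0.0.2 (expiry=52+2=54). clock=52
Op 20: tick 5 -> clock=57. purged={c.com}
Op 21: insert c.com -> 10.0.0.5 (expiry=57+5=62). clock=57
lookup a.com: not in cache (expired or never inserted)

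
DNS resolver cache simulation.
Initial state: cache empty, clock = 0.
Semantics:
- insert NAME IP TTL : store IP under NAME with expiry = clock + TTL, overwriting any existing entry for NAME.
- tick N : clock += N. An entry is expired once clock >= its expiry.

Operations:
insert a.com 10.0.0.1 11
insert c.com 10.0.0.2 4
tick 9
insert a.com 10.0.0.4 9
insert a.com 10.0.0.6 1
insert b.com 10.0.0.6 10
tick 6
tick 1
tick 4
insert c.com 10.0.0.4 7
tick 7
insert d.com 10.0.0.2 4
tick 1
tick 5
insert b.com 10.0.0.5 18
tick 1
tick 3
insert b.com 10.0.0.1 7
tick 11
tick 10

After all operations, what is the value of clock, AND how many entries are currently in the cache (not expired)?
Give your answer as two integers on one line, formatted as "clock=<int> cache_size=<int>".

Answer: clock=58 cache_size=0

Derivation:
Op 1: insert a.com -> 10.0.0.1 (expiry=0+11=11). clock=0
Op 2: insert c.com -> 10.0.0.2 (expiry=0+4=4). clock=0
Op 3: tick 9 -> clock=9. purged={c.com}
Op 4: insert a.com -> 10.0.0.4 (expiry=9+9=18). clock=9
Op 5: insert a.com -> 10.0.0.6 (expiry=9+1=10). clock=9
Op 6: insert b.com -> 10.0.0.6 (expiry=9+10=19). clock=9
Op 7: tick 6 -> clock=15. purged={a.com}
Op 8: tick 1 -> clock=16.
Op 9: tick 4 -> clock=20. purged={b.com}
Op 10: insert c.com -> 10.0.0.4 (expiry=20+7=27). clock=20
Op 11: tick 7 -> clock=27. purged={c.com}
Op 12: insert d.com -> 10.0.0.2 (expiry=27+4=31). clock=27
Op 13: tick 1 -> clock=28.
Op 14: tick 5 -> clock=33. purged={d.com}
Op 15: insert b.com -> 10.0.0.5 (expiry=33+18=51). clock=33
Op 16: tick 1 -> clock=34.
Op 17: tick 3 -> clock=37.
Op 18: insert b.com -> 10.0.0.1 (expiry=37+7=44). clock=37
Op 19: tick 11 -> clock=48. purged={b.com}
Op 20: tick 10 -> clock=58.
Final clock = 58
Final cache (unexpired): {} -> size=0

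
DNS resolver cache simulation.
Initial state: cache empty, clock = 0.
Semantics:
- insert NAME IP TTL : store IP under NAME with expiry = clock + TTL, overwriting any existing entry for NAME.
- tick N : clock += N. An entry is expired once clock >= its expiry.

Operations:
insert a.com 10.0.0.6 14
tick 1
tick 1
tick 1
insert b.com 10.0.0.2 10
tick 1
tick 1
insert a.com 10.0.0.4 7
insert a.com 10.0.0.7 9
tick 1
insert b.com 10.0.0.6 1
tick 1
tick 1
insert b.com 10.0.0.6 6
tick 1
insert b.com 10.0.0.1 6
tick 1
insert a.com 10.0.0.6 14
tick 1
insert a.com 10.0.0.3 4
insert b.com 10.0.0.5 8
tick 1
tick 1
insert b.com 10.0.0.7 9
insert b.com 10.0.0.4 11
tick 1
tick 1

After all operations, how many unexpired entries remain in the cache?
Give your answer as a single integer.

Op 1: insert a.com -> 10.0.0.6 (expiry=0+14=14). clock=0
Op 2: tick 1 -> clock=1.
Op 3: tick 1 -> clock=2.
Op 4: tick 1 -> clock=3.
Op 5: insert b.com -> 10.0.0.2 (expiry=3+10=13). clock=3
Op 6: tick 1 -> clock=4.
Op 7: tick 1 -> clock=5.
Op 8: insert a.com -> 10.0.0.4 (expiry=5+7=12). clock=5
Op 9: insert a.com -> 10.0.0.7 (expiry=5+9=14). clock=5
Op 10: tick 1 -> clock=6.
Op 11: insert b.com -> 10.0.0.6 (expiry=6+1=7). clock=6
Op 12: tick 1 -> clock=7. purged={b.com}
Op 13: tick 1 -> clock=8.
Op 14: insert b.com -> 10.0.0.6 (expiry=8+6=14). clock=8
Op 15: tick 1 -> clock=9.
Op 16: insert b.com -> 10.0.0.1 (expiry=9+6=15). clock=9
Op 17: tick 1 -> clock=10.
Op 18: insert a.com -> 10.0.0.6 (expiry=10+14=24). clock=10
Op 19: tick 1 -> clock=11.
Op 20: insert a.com -> 10.0.0.3 (expiry=11+4=15). clock=11
Op 21: insert b.com -> 10.0.0.5 (expiry=11+8=19). clock=11
Op 22: tick 1 -> clock=12.
Op 23: tick 1 -> clock=13.
Op 24: insert b.com -> 10.0.0.7 (expiry=13+9=22). clock=13
Op 25: insert b.com -> 10.0.0.4 (expiry=13+11=24). clock=13
Op 26: tick 1 -> clock=14.
Op 27: tick 1 -> clock=15. purged={a.com}
Final cache (unexpired): {b.com} -> size=1

Answer: 1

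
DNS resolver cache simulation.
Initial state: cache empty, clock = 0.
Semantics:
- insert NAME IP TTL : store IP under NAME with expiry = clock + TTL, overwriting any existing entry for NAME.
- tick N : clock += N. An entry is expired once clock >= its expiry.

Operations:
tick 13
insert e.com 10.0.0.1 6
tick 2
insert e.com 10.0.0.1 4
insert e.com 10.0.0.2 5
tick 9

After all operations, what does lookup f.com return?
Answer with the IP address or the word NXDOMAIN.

Op 1: tick 13 -> clock=13.
Op 2: insert e.com -> 10.0.0.1 (expiry=13+6=19). clock=13
Op 3: tick 2 -> clock=15.
Op 4: insert e.com -> 10.0.0.1 (expiry=15+4=19). clock=15
Op 5: insert e.com -> 10.0.0.2 (expiry=15+5=20). clock=15
Op 6: tick 9 -> clock=24. purged={e.com}
lookup f.com: not in cache (expired or never inserted)

Answer: NXDOMAIN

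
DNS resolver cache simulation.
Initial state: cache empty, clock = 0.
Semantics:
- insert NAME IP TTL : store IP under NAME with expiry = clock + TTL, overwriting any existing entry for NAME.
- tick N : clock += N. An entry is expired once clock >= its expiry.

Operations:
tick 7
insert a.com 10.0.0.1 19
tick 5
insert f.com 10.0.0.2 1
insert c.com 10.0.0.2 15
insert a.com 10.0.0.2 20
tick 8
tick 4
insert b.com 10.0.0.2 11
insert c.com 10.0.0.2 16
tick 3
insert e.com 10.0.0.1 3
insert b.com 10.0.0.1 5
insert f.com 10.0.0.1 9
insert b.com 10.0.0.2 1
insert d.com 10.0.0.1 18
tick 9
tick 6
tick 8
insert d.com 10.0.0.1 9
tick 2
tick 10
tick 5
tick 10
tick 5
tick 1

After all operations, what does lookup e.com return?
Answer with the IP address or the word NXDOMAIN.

Answer: NXDOMAIN

Derivation:
Op 1: tick 7 -> clock=7.
Op 2: insert a.com -> 10.0.0.1 (expiry=7+19=26). clock=7
Op 3: tick 5 -> clock=12.
Op 4: insert f.com -> 10.0.0.2 (expiry=12+1=13). clock=12
Op 5: insert c.com -> 10.0.0.2 (expiry=12+15=27). clock=12
Op 6: insert a.com -> 10.0.0.2 (expiry=12+20=32). clock=12
Op 7: tick 8 -> clock=20. purged={f.com}
Op 8: tick 4 -> clock=24.
Op 9: insert b.com -> 10.0.0.2 (expiry=24+11=35). clock=24
Op 10: insert c.com -> 10.0.0.2 (expiry=24+16=40). clock=24
Op 11: tick 3 -> clock=27.
Op 12: insert e.com -> 10.0.0.1 (expiry=27+3=30). clock=27
Op 13: insert b.com -> 10.0.0.1 (expiry=27+5=32). clock=27
Op 14: insert f.com -> 10.0.0.1 (expiry=27+9=36). clock=27
Op 15: insert b.com -> 10.0.0.2 (expiry=27+1=28). clock=27
Op 16: insert d.com -> 10.0.0.1 (expiry=27+18=45). clock=27
Op 17: tick 9 -> clock=36. purged={a.com,b.com,e.com,f.com}
Op 18: tick 6 -> clock=42. purged={c.com}
Op 19: tick 8 -> clock=50. purged={d.com}
Op 20: insert d.com -> 10.0.0.1 (expiry=50+9=59). clock=50
Op 21: tick 2 -> clock=52.
Op 22: tick 10 -> clock=62. purged={d.com}
Op 23: tick 5 -> clock=67.
Op 24: tick 10 -> clock=77.
Op 25: tick 5 -> clock=82.
Op 26: tick 1 -> clock=83.
lookup e.com: not in cache (expired or never inserted)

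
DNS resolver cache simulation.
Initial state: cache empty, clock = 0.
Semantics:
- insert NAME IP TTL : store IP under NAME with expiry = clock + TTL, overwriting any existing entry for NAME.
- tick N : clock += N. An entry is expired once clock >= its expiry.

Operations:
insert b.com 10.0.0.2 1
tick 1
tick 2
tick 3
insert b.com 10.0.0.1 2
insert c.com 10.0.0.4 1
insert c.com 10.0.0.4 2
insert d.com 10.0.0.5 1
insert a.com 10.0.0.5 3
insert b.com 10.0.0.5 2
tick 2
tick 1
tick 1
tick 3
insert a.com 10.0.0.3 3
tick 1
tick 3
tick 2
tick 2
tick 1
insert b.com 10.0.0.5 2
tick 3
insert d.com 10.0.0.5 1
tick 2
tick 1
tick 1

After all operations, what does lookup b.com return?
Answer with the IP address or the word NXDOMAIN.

Op 1: insert b.com -> 10.0.0.2 (expiry=0+1=1). clock=0
Op 2: tick 1 -> clock=1. purged={b.com}
Op 3: tick 2 -> clock=3.
Op 4: tick 3 -> clock=6.
Op 5: insert b.com -> 10.0.0.1 (expiry=6+2=8). clock=6
Op 6: insert c.com -> 10.0.0.4 (expiry=6+1=7). clock=6
Op 7: insert c.com -> 10.0.0.4 (expiry=6+2=8). clock=6
Op 8: insert d.com -> 10.0.0.5 (expiry=6+1=7). clock=6
Op 9: insert a.com -> 10.0.0.5 (expiry=6+3=9). clock=6
Op 10: insert b.com -> 10.0.0.5 (expiry=6+2=8). clock=6
Op 11: tick 2 -> clock=8. purged={b.com,c.com,d.com}
Op 12: tick 1 -> clock=9. purged={a.com}
Op 13: tick 1 -> clock=10.
Op 14: tick 3 -> clock=13.
Op 15: insert a.com -> 10.0.0.3 (expiry=13+3=16). clock=13
Op 16: tick 1 -> clock=14.
Op 17: tick 3 -> clock=17. purged={a.com}
Op 18: tick 2 -> clock=19.
Op 19: tick 2 -> clock=21.
Op 20: tick 1 -> clock=22.
Op 21: insert b.com -> 10.0.0.5 (expiry=22+2=24). clock=22
Op 22: tick 3 -> clock=25. purged={b.com}
Op 23: insert d.com -> 10.0.0.5 (expiry=25+1=26). clock=25
Op 24: tick 2 -> clock=27. purged={d.com}
Op 25: tick 1 -> clock=28.
Op 26: tick 1 -> clock=29.
lookup b.com: not in cache (expired or never inserted)

Answer: NXDOMAIN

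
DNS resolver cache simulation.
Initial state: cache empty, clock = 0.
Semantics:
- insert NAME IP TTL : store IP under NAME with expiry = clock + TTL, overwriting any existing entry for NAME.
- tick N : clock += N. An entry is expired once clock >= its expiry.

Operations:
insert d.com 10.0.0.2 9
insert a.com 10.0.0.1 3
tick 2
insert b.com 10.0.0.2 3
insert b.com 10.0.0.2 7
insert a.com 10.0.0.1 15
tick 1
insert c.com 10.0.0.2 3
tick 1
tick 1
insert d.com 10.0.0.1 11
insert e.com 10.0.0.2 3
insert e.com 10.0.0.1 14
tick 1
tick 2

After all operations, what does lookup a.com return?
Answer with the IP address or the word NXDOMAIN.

Op 1: insert d.com -> 10.0.0.2 (expiry=0+9=9). clock=0
Op 2: insert a.com -> 10.0.0.1 (expiry=0+3=3). clock=0
Op 3: tick 2 -> clock=2.
Op 4: insert b.com -> 10.0.0.2 (expiry=2+3=5). clock=2
Op 5: insert b.com -> 10.0.0.2 (expiry=2+7=9). clock=2
Op 6: insert a.com -> 10.0.0.1 (expiry=2+15=17). clock=2
Op 7: tick 1 -> clock=3.
Op 8: insert c.com -> 10.0.0.2 (expiry=3+3=6). clock=3
Op 9: tick 1 -> clock=4.
Op 10: tick 1 -> clock=5.
Op 11: insert d.com -> 10.0.0.1 (expiry=5+11=16). clock=5
Op 12: insert e.com -> 10.0.0.2 (expiry=5+3=8). clock=5
Op 13: insert e.com -> 10.0.0.1 (expiry=5+14=19). clock=5
Op 14: tick 1 -> clock=6. purged={c.com}
Op 15: tick 2 -> clock=8.
lookup a.com: present, ip=10.0.0.1 expiry=17 > clock=8

Answer: 10.0.0.1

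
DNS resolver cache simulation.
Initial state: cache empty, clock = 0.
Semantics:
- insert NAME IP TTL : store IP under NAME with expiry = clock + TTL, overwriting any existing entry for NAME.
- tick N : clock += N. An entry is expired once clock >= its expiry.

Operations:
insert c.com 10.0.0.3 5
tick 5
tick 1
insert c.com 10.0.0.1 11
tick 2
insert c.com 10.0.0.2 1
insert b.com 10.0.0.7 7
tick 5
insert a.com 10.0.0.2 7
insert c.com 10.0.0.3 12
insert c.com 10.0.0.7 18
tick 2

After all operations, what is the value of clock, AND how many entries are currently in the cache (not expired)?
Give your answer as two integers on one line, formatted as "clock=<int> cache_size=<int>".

Answer: clock=15 cache_size=2

Derivation:
Op 1: insert c.com -> 10.0.0.3 (expiry=0+5=5). clock=0
Op 2: tick 5 -> clock=5. purged={c.com}
Op 3: tick 1 -> clock=6.
Op 4: insert c.com -> 10.0.0.1 (expiry=6+11=17). clock=6
Op 5: tick 2 -> clock=8.
Op 6: insert c.com -> 10.0.0.2 (expiry=8+1=9). clock=8
Op 7: insert b.com -> 10.0.0.7 (expiry=8+7=15). clock=8
Op 8: tick 5 -> clock=13. purged={c.com}
Op 9: insert a.com -> 10.0.0.2 (expiry=13+7=20). clock=13
Op 10: insert c.com -> 10.0.0.3 (expiry=13+12=25). clock=13
Op 11: insert c.com -> 10.0.0.7 (expiry=13+18=31). clock=13
Op 12: tick 2 -> clock=15. purged={b.com}
Final clock = 15
Final cache (unexpired): {a.com,c.com} -> size=2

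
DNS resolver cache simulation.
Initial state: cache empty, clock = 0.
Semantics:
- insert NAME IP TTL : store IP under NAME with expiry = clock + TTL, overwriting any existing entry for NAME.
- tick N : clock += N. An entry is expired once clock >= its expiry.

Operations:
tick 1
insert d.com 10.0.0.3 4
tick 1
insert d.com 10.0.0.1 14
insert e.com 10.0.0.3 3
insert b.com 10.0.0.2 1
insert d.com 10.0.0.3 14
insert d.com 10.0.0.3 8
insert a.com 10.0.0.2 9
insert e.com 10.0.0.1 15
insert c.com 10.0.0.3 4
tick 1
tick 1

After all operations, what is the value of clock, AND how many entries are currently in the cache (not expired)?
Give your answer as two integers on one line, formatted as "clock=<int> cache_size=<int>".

Op 1: tick 1 -> clock=1.
Op 2: insert d.com -> 10.0.0.3 (expiry=1+4=5). clock=1
Op 3: tick 1 -> clock=2.
Op 4: insert d.com -> 10.0.0.1 (expiry=2+14=16). clock=2
Op 5: insert e.com -> 10.0.0.3 (expiry=2+3=5). clock=2
Op 6: insert b.com -> 10.0.0.2 (expiry=2+1=3). clock=2
Op 7: insert d.com -> 10.0.0.3 (expiry=2+14=16). clock=2
Op 8: insert d.com -> 10.0.0.3 (expiry=2+8=10). clock=2
Op 9: insert a.com -> 10.0.0.2 (expiry=2+9=11). clock=2
Op 10: insert e.com -> 10.0.0.1 (expiry=2+15=17). clock=2
Op 11: insert c.com -> 10.0.0.3 (expiry=2+4=6). clock=2
Op 12: tick 1 -> clock=3. purged={b.com}
Op 13: tick 1 -> clock=4.
Final clock = 4
Final cache (unexpired): {a.com,c.com,d.com,e.com} -> size=4

Answer: clock=4 cache_size=4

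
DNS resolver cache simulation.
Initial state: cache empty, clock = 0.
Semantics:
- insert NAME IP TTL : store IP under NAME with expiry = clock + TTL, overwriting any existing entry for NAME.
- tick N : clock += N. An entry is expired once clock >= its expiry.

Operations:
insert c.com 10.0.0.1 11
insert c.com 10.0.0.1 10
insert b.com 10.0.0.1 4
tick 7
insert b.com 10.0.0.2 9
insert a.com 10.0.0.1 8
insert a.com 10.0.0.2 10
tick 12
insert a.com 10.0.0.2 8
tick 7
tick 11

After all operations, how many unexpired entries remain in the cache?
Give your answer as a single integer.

Answer: 0

Derivation:
Op 1: insert c.com -> 10.0.0.1 (expiry=0+11=11). clock=0
Op 2: insert c.com -> 10.0.0.1 (expiry=0+10=10). clock=0
Op 3: insert b.com -> 10.0.0.1 (expiry=0+4=4). clock=0
Op 4: tick 7 -> clock=7. purged={b.com}
Op 5: insert b.com -> 10.0.0.2 (expiry=7+9=16). clock=7
Op 6: insert a.com -> 10.0.0.1 (expiry=7+8=15). clock=7
Op 7: insert a.com -> 10.0.0.2 (expiry=7+10=17). clock=7
Op 8: tick 12 -> clock=19. purged={a.com,b.com,c.com}
Op 9: insert a.com -> 10.0.0.2 (expiry=19+8=27). clock=19
Op 10: tick 7 -> clock=26.
Op 11: tick 11 -> clock=37. purged={a.com}
Final cache (unexpired): {} -> size=0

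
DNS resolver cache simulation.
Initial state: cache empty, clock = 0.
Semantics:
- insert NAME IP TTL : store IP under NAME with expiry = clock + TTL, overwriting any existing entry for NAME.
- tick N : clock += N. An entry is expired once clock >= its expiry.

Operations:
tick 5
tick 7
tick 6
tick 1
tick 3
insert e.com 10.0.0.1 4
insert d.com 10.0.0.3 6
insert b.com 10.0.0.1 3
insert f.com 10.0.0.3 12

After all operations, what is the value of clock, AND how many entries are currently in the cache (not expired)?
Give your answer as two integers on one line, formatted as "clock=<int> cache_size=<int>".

Answer: clock=22 cache_size=4

Derivation:
Op 1: tick 5 -> clock=5.
Op 2: tick 7 -> clock=12.
Op 3: tick 6 -> clock=18.
Op 4: tick 1 -> clock=19.
Op 5: tick 3 -> clock=22.
Op 6: insert e.com -> 10.0.0.1 (expiry=22+4=26). clock=22
Op 7: insert d.com -> 10.0.0.3 (expiry=22+6=28). clock=22
Op 8: insert b.com -> 10.0.0.1 (expiry=22+3=25). clock=22
Op 9: insert f.com -> 10.0.0.3 (expiry=22+12=34). clock=22
Final clock = 22
Final cache (unexpired): {b.com,d.com,e.com,f.com} -> size=4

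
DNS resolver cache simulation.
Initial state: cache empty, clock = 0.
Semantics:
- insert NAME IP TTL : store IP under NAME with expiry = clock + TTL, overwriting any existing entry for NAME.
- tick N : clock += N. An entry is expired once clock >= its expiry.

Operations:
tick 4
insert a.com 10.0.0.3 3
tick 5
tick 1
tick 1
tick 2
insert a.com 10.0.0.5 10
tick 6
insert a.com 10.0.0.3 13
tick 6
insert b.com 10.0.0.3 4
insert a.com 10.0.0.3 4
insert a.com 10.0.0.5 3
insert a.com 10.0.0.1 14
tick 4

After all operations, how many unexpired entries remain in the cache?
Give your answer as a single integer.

Answer: 1

Derivation:
Op 1: tick 4 -> clock=4.
Op 2: insert a.com -> 10.0.0.3 (expiry=4+3=7). clock=4
Op 3: tick 5 -> clock=9. purged={a.com}
Op 4: tick 1 -> clock=10.
Op 5: tick 1 -> clock=11.
Op 6: tick 2 -> clock=13.
Op 7: insert a.com -> 10.0.0.5 (expiry=13+10=23). clock=13
Op 8: tick 6 -> clock=19.
Op 9: insert a.com -> 10.0.0.3 (expiry=19+13=32). clock=19
Op 10: tick 6 -> clock=25.
Op 11: insert b.com -> 10.0.0.3 (expiry=25+4=29). clock=25
Op 12: insert a.com -> 10.0.0.3 (expiry=25+4=29). clock=25
Op 13: insert a.com -> 10.0.0.5 (expiry=25+3=28). clock=25
Op 14: insert a.com -> 10.0.0.1 (expiry=25+14=39). clock=25
Op 15: tick 4 -> clock=29. purged={b.com}
Final cache (unexpired): {a.com} -> size=1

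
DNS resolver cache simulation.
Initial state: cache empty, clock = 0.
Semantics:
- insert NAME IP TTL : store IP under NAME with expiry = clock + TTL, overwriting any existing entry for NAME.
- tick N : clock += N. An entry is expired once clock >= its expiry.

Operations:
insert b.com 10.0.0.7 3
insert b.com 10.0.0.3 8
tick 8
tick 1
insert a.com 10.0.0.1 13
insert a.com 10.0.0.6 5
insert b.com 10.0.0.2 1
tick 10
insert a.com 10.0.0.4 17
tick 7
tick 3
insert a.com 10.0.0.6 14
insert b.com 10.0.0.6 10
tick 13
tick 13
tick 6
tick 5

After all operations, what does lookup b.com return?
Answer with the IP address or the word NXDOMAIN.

Answer: NXDOMAIN

Derivation:
Op 1: insert b.com -> 10.0.0.7 (expiry=0+3=3). clock=0
Op 2: insert b.com -> 10.0.0.3 (expiry=0+8=8). clock=0
Op 3: tick 8 -> clock=8. purged={b.com}
Op 4: tick 1 -> clock=9.
Op 5: insert a.com -> 10.0.0.1 (expiry=9+13=22). clock=9
Op 6: insert a.com -> 10.0.0.6 (expiry=9+5=14). clock=9
Op 7: insert b.com -> 10.0.0.2 (expiry=9+1=10). clock=9
Op 8: tick 10 -> clock=19. purged={a.com,b.com}
Op 9: insert a.com -> 10.0.0.4 (expiry=19+17=36). clock=19
Op 10: tick 7 -> clock=26.
Op 11: tick 3 -> clock=29.
Op 12: insert a.com -> 10.0.0.6 (expiry=29+14=43). clock=29
Op 13: insert b.com -> 10.0.0.6 (expiry=29+10=39). clock=29
Op 14: tick 13 -> clock=42. purged={b.com}
Op 15: tick 13 -> clock=55. purged={a.com}
Op 16: tick 6 -> clock=61.
Op 17: tick 5 -> clock=66.
lookup b.com: not in cache (expired or never inserted)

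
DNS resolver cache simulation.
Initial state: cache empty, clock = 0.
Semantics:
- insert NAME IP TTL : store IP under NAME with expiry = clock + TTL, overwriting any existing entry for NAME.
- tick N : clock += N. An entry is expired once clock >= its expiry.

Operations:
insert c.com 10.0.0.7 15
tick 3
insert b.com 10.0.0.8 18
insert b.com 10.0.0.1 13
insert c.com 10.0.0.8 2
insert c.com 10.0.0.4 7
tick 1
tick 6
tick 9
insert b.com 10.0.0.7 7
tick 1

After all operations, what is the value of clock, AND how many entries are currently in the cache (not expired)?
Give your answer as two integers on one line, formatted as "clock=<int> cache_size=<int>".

Op 1: insert c.com -> 10.0.0.7 (expiry=0+15=15). clock=0
Op 2: tick 3 -> clock=3.
Op 3: insert b.com -> 10.0.0.8 (expiry=3+18=21). clock=3
Op 4: insert b.com -> 10.0.0.1 (expiry=3+13=16). clock=3
Op 5: insert c.com -> 10.0.0.8 (expiry=3+2=5). clock=3
Op 6: insert c.com -> 10.0.0.4 (expiry=3+7=10). clock=3
Op 7: tick 1 -> clock=4.
Op 8: tick 6 -> clock=10. purged={c.com}
Op 9: tick 9 -> clock=19. purged={b.com}
Op 10: insert b.com -> 10.0.0.7 (expiry=19+7=26). clock=19
Op 11: tick 1 -> clock=20.
Final clock = 20
Final cache (unexpired): {b.com} -> size=1

Answer: clock=20 cache_size=1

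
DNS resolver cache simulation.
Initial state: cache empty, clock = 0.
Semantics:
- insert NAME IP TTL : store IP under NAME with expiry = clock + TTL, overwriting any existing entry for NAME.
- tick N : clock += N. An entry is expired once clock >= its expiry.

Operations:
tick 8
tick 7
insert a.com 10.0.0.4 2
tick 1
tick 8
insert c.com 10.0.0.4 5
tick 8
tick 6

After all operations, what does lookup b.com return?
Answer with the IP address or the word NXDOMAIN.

Answer: NXDOMAIN

Derivation:
Op 1: tick 8 -> clock=8.
Op 2: tick 7 -> clock=15.
Op 3: insert a.com -> 10.0.0.4 (expiry=15+2=17). clock=15
Op 4: tick 1 -> clock=16.
Op 5: tick 8 -> clock=24. purged={a.com}
Op 6: insert c.com -> 10.0.0.4 (expiry=24+5=29). clock=24
Op 7: tick 8 -> clock=32. purged={c.com}
Op 8: tick 6 -> clock=38.
lookup b.com: not in cache (expired or never inserted)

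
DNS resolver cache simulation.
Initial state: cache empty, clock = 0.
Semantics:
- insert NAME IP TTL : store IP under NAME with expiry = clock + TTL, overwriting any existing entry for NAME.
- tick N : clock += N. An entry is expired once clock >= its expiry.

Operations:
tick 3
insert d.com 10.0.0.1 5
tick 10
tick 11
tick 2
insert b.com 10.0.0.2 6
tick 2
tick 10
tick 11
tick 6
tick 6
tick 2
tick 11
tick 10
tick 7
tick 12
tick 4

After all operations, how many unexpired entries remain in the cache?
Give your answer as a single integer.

Answer: 0

Derivation:
Op 1: tick 3 -> clock=3.
Op 2: insert d.com -> 10.0.0.1 (expiry=3+5=8). clock=3
Op 3: tick 10 -> clock=13. purged={d.com}
Op 4: tick 11 -> clock=24.
Op 5: tick 2 -> clock=26.
Op 6: insert b.com -> 10.0.0.2 (expiry=26+6=32). clock=26
Op 7: tick 2 -> clock=28.
Op 8: tick 10 -> clock=38. purged={b.com}
Op 9: tick 11 -> clock=49.
Op 10: tick 6 -> clock=55.
Op 11: tick 6 -> clock=61.
Op 12: tick 2 -> clock=63.
Op 13: tick 11 -> clock=74.
Op 14: tick 10 -> clock=84.
Op 15: tick 7 -> clock=91.
Op 16: tick 12 -> clock=103.
Op 17: tick 4 -> clock=107.
Final cache (unexpired): {} -> size=0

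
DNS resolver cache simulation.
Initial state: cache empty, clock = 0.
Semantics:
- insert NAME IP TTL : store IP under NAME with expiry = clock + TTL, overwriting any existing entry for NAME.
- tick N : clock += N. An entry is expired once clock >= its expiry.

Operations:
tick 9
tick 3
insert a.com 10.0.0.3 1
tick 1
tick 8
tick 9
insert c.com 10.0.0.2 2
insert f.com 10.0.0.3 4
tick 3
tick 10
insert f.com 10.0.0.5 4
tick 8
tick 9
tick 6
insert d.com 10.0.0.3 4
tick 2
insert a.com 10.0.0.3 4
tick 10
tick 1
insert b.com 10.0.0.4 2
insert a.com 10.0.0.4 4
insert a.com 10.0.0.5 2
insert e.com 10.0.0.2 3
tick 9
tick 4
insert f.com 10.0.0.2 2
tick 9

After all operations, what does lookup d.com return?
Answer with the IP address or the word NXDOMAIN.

Op 1: tick 9 -> clock=9.
Op 2: tick 3 -> clock=12.
Op 3: insert a.com -> 10.0.0.3 (expiry=12+1=13). clock=12
Op 4: tick 1 -> clock=13. purged={a.com}
Op 5: tick 8 -> clock=21.
Op 6: tick 9 -> clock=30.
Op 7: insert c.com -> 10.0.0.2 (expiry=30+2=32). clock=30
Op 8: insert f.com -> 10.0.0.3 (expiry=30+4=34). clock=30
Op 9: tick 3 -> clock=33. purged={c.com}
Op 10: tick 10 -> clock=43. purged={f.com}
Op 11: insert f.com -> 10.0.0.5 (expiry=43+4=47). clock=43
Op 12: tick 8 -> clock=51. purged={f.com}
Op 13: tick 9 -> clock=60.
Op 14: tick 6 -> clock=66.
Op 15: insert d.com -> 10.0.0.3 (expiry=66+4=70). clock=66
Op 16: tick 2 -> clock=68.
Op 17: insert a.com -> 10.0.0.3 (expiry=68+4=72). clock=68
Op 18: tick 10 -> clock=78. purged={a.com,d.com}
Op 19: tick 1 -> clock=79.
Op 20: insert b.com -> 10.0.0.4 (expiry=79+2=81). clock=79
Op 21: insert a.com -> 10.0.0.4 (expiry=79+4=83). clock=79
Op 22: insert a.com -> 10.0.0.5 (expiry=79+2=81). clock=79
Op 23: insert e.com -> 10.0.0.2 (expiry=79+3=82). clock=79
Op 24: tick 9 -> clock=88. purged={a.com,b.com,e.com}
Op 25: tick 4 -> clock=92.
Op 26: insert f.com -> 10.0.0.2 (expiry=92+2=94). clock=92
Op 27: tick 9 -> clock=101. purged={f.com}
lookup d.com: not in cache (expired or never inserted)

Answer: NXDOMAIN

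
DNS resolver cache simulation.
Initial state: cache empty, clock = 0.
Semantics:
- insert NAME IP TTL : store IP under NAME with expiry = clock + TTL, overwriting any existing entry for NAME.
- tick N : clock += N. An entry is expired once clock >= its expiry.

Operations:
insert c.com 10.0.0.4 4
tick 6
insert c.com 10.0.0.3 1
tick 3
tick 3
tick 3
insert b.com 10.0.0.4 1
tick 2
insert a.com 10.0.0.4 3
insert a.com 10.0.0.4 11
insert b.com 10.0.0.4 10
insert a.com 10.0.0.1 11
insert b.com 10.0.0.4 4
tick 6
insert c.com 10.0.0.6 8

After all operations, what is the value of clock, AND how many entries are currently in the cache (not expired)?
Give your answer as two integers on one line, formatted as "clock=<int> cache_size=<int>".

Op 1: insert c.com -> 10.0.0.4 (expiry=0+4=4). clock=0
Op 2: tick 6 -> clock=6. purged={c.com}
Op 3: insert c.com -> 10.0.0.3 (expiry=6+1=7). clock=6
Op 4: tick 3 -> clock=9. purged={c.com}
Op 5: tick 3 -> clock=12.
Op 6: tick 3 -> clock=15.
Op 7: insert b.com -> 10.0.0.4 (expiry=15+1=16). clock=15
Op 8: tick 2 -> clock=17. purged={b.com}
Op 9: insert a.com -> 10.0.0.4 (expiry=17+3=20). clock=17
Op 10: insert a.com -> 10.0.0.4 (expiry=17+11=28). clock=17
Op 11: insert b.com -> 10.0.0.4 (expiry=17+10=27). clock=17
Op 12: insert a.com -> 10.0.0.1 (expiry=17+11=28). clock=17
Op 13: insert b.com -> 10.0.0.4 (expiry=17+4=21). clock=17
Op 14: tick 6 -> clock=23. purged={b.com}
Op 15: insert c.com -> 10.0.0.6 (expiry=23+8=31). clock=23
Final clock = 23
Final cache (unexpired): {a.com,c.com} -> size=2

Answer: clock=23 cache_size=2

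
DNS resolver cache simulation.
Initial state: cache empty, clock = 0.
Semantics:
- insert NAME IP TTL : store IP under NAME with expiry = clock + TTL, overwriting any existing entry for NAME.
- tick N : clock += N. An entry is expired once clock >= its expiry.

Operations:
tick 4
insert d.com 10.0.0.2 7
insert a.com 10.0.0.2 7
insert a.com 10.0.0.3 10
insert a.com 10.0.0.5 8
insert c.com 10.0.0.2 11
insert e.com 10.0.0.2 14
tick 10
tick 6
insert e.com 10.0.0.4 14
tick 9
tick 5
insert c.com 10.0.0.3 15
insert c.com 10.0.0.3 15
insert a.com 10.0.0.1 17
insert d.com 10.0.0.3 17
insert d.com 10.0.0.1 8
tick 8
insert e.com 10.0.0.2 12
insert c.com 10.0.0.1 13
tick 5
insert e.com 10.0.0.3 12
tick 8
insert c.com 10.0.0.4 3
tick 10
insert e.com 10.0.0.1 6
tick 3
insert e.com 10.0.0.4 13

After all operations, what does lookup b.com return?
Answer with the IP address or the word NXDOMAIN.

Op 1: tick 4 -> clock=4.
Op 2: insert d.com -> 10.0.0.2 (expiry=4+7=11). clock=4
Op 3: insert a.com -> 10.0.0.2 (expiry=4+7=11). clock=4
Op 4: insert a.com -> 10.0.0.3 (expiry=4+10=14). clock=4
Op 5: insert a.com -> 10.0.0.5 (expiry=4+8=12). clock=4
Op 6: insert c.com -> 10.0.0.2 (expiry=4+11=15). clock=4
Op 7: insert e.com -> 10.0.0.2 (expiry=4+14=18). clock=4
Op 8: tick 10 -> clock=14. purged={a.com,d.com}
Op 9: tick 6 -> clock=20. purged={c.com,e.com}
Op 10: insert e.com -> 10.0.0.4 (expiry=20+14=34). clock=20
Op 11: tick 9 -> clock=29.
Op 12: tick 5 -> clock=34. purged={e.com}
Op 13: insert c.com -> 10.0.0.3 (expiry=34+15=49). clock=34
Op 14: insert c.com -> 10.0.0.3 (expiry=34+15=49). clock=34
Op 15: insert a.com -> 10.0.0.1 (expiry=34+17=51). clock=34
Op 16: insert d.com -> 10.0.0.3 (expiry=34+17=51). clock=34
Op 17: insert d.com -> 10.0.0.1 (expiry=34+8=42). clock=34
Op 18: tick 8 -> clock=42. purged={d.com}
Op 19: insert e.com -> 10.0.0.2 (expiry=42+12=54). clock=42
Op 20: insert c.com -> 10.0.0.1 (expiry=42+13=55). clock=42
Op 21: tick 5 -> clock=47.
Op 22: insert e.com -> 10.0.0.3 (expiry=47+12=59). clock=47
Op 23: tick 8 -> clock=55. purged={a.com,c.com}
Op 24: insert c.com -> 10.0.0.4 (expiry=55+3=58). clock=55
Op 25: tick 10 -> clock=65. purged={c.com,e.com}
Op 26: insert e.com -> 10.0.0.1 (expiry=65+6=71). clock=65
Op 27: tick 3 -> clock=68.
Op 28: insert e.com -> 10.0.0.4 (expiry=68+13=81). clock=68
lookup b.com: not in cache (expired or never inserted)

Answer: NXDOMAIN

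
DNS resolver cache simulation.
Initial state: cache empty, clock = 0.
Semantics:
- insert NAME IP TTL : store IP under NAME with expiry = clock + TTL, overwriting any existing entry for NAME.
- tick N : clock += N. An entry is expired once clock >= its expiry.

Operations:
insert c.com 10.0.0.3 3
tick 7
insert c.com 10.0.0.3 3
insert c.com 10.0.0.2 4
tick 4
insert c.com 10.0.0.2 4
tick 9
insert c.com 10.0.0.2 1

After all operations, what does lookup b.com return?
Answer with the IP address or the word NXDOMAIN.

Op 1: insert c.com -> 10.0.0.3 (expiry=0+3=3). clock=0
Op 2: tick 7 -> clock=7. purged={c.com}
Op 3: insert c.com -> 10.0.0.3 (expiry=7+3=10). clock=7
Op 4: insert c.com -> 10.0.0.2 (expiry=7+4=11). clock=7
Op 5: tick 4 -> clock=11. purged={c.com}
Op 6: insert c.com -> 10.0.0.2 (expiry=11+4=15). clock=11
Op 7: tick 9 -> clock=20. purged={c.com}
Op 8: insert c.com -> 10.0.0.2 (expiry=20+1=21). clock=20
lookup b.com: not in cache (expired or never inserted)

Answer: NXDOMAIN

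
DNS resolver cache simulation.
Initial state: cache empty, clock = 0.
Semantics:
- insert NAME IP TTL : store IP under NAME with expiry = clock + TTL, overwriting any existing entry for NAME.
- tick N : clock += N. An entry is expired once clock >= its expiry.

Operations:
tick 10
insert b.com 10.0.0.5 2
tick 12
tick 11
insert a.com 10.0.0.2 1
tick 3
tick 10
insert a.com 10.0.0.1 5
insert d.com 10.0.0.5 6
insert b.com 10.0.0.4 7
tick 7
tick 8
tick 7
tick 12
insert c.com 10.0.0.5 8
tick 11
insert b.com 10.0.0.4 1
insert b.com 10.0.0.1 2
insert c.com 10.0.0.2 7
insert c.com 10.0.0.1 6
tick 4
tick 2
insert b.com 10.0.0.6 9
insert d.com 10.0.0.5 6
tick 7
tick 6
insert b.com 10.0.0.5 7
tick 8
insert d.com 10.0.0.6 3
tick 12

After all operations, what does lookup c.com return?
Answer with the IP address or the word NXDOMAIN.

Answer: NXDOMAIN

Derivation:
Op 1: tick 10 -> clock=10.
Op 2: insert b.com -> 10.0.0.5 (expiry=10+2=12). clock=10
Op 3: tick 12 -> clock=22. purged={b.com}
Op 4: tick 11 -> clock=33.
Op 5: insert a.com -> 10.0.0.2 (expiry=33+1=34). clock=33
Op 6: tick 3 -> clock=36. purged={a.com}
Op 7: tick 10 -> clock=46.
Op 8: insert a.com -> 10.0.0.1 (expiry=46+5=51). clock=46
Op 9: insert d.com -> 10.0.0.5 (expiry=46+6=52). clock=46
Op 10: insert b.com -> 10.0.0.4 (expiry=46+7=53). clock=46
Op 11: tick 7 -> clock=53. purged={a.com,b.com,d.com}
Op 12: tick 8 -> clock=61.
Op 13: tick 7 -> clock=68.
Op 14: tick 12 -> clock=80.
Op 15: insert c.com -> 10.0.0.5 (expiry=80+8=88). clock=80
Op 16: tick 11 -> clock=91. purged={c.com}
Op 17: insert b.com -> 10.0.0.4 (expiry=91+1=92). clock=91
Op 18: insert b.com -> 10.0.0.1 (expiry=91+2=93). clock=91
Op 19: insert c.com -> 10.0.0.2 (expiry=91+7=98). clock=91
Op 20: insert c.com -> 10.0.0.1 (expiry=91+6=97). clock=91
Op 21: tick 4 -> clock=95. purged={b.com}
Op 22: tick 2 -> clock=97. purged={c.com}
Op 23: insert b.com -> 10.0.0.6 (expiry=97+9=106). clock=97
Op 24: insert d.com -> 10.0.0.5 (expiry=97+6=103). clock=97
Op 25: tick 7 -> clock=104. purged={d.com}
Op 26: tick 6 -> clock=110. purged={b.com}
Op 27: insert b.com -> 10.0.0.5 (expiry=110+7=117). clock=110
Op 28: tick 8 -> clock=118. purged={b.com}
Op 29: insert d.com -> 10.0.0.6 (expiry=118+3=121). clock=118
Op 30: tick 12 -> clock=130. purged={d.com}
lookup c.com: not in cache (expired or never inserted)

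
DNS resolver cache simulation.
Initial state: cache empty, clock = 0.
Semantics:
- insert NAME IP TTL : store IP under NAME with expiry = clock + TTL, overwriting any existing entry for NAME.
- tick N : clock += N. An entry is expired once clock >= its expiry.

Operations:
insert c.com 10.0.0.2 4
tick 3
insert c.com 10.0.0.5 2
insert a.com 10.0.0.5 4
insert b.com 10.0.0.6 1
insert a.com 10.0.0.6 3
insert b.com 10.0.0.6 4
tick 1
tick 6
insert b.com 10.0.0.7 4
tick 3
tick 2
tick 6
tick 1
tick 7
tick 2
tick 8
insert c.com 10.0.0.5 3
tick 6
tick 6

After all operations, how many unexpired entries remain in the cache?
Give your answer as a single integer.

Answer: 0

Derivation:
Op 1: insert c.com -> 10.0.0.2 (expiry=0+4=4). clock=0
Op 2: tick 3 -> clock=3.
Op 3: insert c.com -> 10.0.0.5 (expiry=3+2=5). clock=3
Op 4: insert a.com -> 10.0.0.5 (expiry=3+4=7). clock=3
Op 5: insert b.com -> 10.0.0.6 (expiry=3+1=4). clock=3
Op 6: insert a.com -> 10.0.0.6 (expiry=3+3=6). clock=3
Op 7: insert b.com -> 10.0.0.6 (expiry=3+4=7). clock=3
Op 8: tick 1 -> clock=4.
Op 9: tick 6 -> clock=10. purged={a.com,b.com,c.com}
Op 10: insert b.com -> 10.0.0.7 (expiry=10+4=14). clock=10
Op 11: tick 3 -> clock=13.
Op 12: tick 2 -> clock=15. purged={b.com}
Op 13: tick 6 -> clock=21.
Op 14: tick 1 -> clock=22.
Op 15: tick 7 -> clock=29.
Op 16: tick 2 -> clock=31.
Op 17: tick 8 -> clock=39.
Op 18: insert c.com -> 10.0.0.5 (expiry=39+3=42). clock=39
Op 19: tick 6 -> clock=45. purged={c.com}
Op 20: tick 6 -> clock=51.
Final cache (unexpired): {} -> size=0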